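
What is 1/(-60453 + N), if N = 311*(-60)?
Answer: -1/79113 ≈ -1.2640e-5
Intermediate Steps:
N = -18660
1/(-60453 + N) = 1/(-60453 - 18660) = 1/(-79113) = -1/79113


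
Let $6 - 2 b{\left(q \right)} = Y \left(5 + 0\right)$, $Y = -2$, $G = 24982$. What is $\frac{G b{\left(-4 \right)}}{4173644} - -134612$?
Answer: $\frac{140455691496}{1043411} \approx 1.3461 \cdot 10^{5}$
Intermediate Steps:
$b{\left(q \right)} = 8$ ($b{\left(q \right)} = 3 - \frac{\left(-2\right) \left(5 + 0\right)}{2} = 3 - \frac{\left(-2\right) 5}{2} = 3 - -5 = 3 + 5 = 8$)
$\frac{G b{\left(-4 \right)}}{4173644} - -134612 = \frac{24982 \cdot 8}{4173644} - -134612 = 199856 \cdot \frac{1}{4173644} + 134612 = \frac{49964}{1043411} + 134612 = \frac{140455691496}{1043411}$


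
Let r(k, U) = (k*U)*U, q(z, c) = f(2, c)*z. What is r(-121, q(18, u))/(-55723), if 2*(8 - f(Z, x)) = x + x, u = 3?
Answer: 980100/55723 ≈ 17.589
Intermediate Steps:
f(Z, x) = 8 - x (f(Z, x) = 8 - (x + x)/2 = 8 - x)
q(z, c) = z*(8 - c) (q(z, c) = (8 - c)*z = z*(8 - c))
r(k, U) = k*U² (r(k, U) = (U*k)*U = k*U²)
r(-121, q(18, u))/(-55723) = -121*324*(8 - 1*3)²/(-55723) = -121*324*(8 - 3)²*(-1/55723) = -121*(18*5)²*(-1/55723) = -121*90²*(-1/55723) = -121*8100*(-1/55723) = -980100*(-1/55723) = 980100/55723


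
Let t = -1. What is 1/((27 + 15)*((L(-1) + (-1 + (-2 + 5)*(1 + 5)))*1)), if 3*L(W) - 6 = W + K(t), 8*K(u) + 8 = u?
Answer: 4/3073 ≈ 0.0013017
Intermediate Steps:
K(u) = -1 + u/8
L(W) = 13/8 + W/3 (L(W) = 2 + (W + (-1 + (⅛)*(-1)))/3 = 2 + (W + (-1 - ⅛))/3 = 2 + (W - 9/8)/3 = 2 + (-9/8 + W)/3 = 2 + (-3/8 + W/3) = 13/8 + W/3)
1/((27 + 15)*((L(-1) + (-1 + (-2 + 5)*(1 + 5)))*1)) = 1/((27 + 15)*(((13/8 + (⅓)*(-1)) + (-1 + (-2 + 5)*(1 + 5)))*1)) = 1/(42*(((13/8 - ⅓) + (-1 + 3*6))*1)) = 1/(42*((31/24 + (-1 + 18))*1)) = 1/(42*((31/24 + 17)*1)) = 1/(42*((439/24)*1)) = 1/(42*(439/24)) = 1/(3073/4) = 4/3073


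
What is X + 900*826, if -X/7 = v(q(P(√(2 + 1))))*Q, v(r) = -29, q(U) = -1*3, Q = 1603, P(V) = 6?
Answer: 1068809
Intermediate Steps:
q(U) = -3
X = 325409 (X = -(-203)*1603 = -7*(-46487) = 325409)
X + 900*826 = 325409 + 900*826 = 325409 + 743400 = 1068809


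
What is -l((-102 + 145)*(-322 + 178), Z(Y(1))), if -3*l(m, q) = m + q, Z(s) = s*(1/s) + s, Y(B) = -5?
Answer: -6196/3 ≈ -2065.3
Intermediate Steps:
Z(s) = 1 + s (Z(s) = s/s + s = 1 + s)
l(m, q) = -m/3 - q/3 (l(m, q) = -(m + q)/3 = -m/3 - q/3)
-l((-102 + 145)*(-322 + 178), Z(Y(1))) = -(-(-102 + 145)*(-322 + 178)/3 - (1 - 5)/3) = -(-43*(-144)/3 - 1/3*(-4)) = -(-1/3*(-6192) + 4/3) = -(2064 + 4/3) = -1*6196/3 = -6196/3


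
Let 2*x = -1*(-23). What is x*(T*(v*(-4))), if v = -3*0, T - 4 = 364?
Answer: 0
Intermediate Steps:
T = 368 (T = 4 + 364 = 368)
v = 0
x = 23/2 (x = (-1*(-23))/2 = (1/2)*23 = 23/2 ≈ 11.500)
x*(T*(v*(-4))) = 23*(368*(0*(-4)))/2 = 23*(368*0)/2 = (23/2)*0 = 0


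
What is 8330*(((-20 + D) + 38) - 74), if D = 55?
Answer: -8330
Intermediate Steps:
8330*(((-20 + D) + 38) - 74) = 8330*(((-20 + 55) + 38) - 74) = 8330*((35 + 38) - 74) = 8330*(73 - 74) = 8330*(-1) = -8330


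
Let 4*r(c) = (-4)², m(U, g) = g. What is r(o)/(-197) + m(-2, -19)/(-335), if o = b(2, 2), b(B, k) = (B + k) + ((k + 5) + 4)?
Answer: 2403/65995 ≈ 0.036412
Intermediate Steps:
b(B, k) = 9 + B + 2*k (b(B, k) = (B + k) + ((5 + k) + 4) = (B + k) + (9 + k) = 9 + B + 2*k)
o = 15 (o = 9 + 2 + 2*2 = 9 + 2 + 4 = 15)
r(c) = 4 (r(c) = (¼)*(-4)² = (¼)*16 = 4)
r(o)/(-197) + m(-2, -19)/(-335) = 4/(-197) - 19/(-335) = 4*(-1/197) - 19*(-1/335) = -4/197 + 19/335 = 2403/65995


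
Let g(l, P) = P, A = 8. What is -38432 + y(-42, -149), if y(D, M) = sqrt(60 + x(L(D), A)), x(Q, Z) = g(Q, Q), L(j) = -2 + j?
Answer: -38428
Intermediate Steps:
x(Q, Z) = Q
y(D, M) = sqrt(58 + D) (y(D, M) = sqrt(60 + (-2 + D)) = sqrt(58 + D))
-38432 + y(-42, -149) = -38432 + sqrt(58 - 42) = -38432 + sqrt(16) = -38432 + 4 = -38428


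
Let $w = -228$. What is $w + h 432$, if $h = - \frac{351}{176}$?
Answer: $- \frac{11985}{11} \approx -1089.5$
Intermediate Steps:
$h = - \frac{351}{176}$ ($h = \left(-351\right) \frac{1}{176} = - \frac{351}{176} \approx -1.9943$)
$w + h 432 = -228 - \frac{9477}{11} = - \frac{11985}{11}$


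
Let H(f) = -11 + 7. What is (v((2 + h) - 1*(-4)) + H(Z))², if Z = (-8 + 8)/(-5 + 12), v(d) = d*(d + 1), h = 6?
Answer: 23104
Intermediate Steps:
v(d) = d*(1 + d)
Z = 0 (Z = 0/7 = 0*(⅐) = 0)
H(f) = -4
(v((2 + h) - 1*(-4)) + H(Z))² = (((2 + 6) - 1*(-4))*(1 + ((2 + 6) - 1*(-4))) - 4)² = ((8 + 4)*(1 + (8 + 4)) - 4)² = (12*(1 + 12) - 4)² = (12*13 - 4)² = (156 - 4)² = 152² = 23104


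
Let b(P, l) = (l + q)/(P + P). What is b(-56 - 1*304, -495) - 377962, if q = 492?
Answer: -90710879/240 ≈ -3.7796e+5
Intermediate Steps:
b(P, l) = (492 + l)/(2*P) (b(P, l) = (l + 492)/(P + P) = (492 + l)/((2*P)) = (492 + l)*(1/(2*P)) = (492 + l)/(2*P))
b(-56 - 1*304, -495) - 377962 = (492 - 495)/(2*(-56 - 1*304)) - 377962 = (½)*(-3)/(-56 - 304) - 377962 = (½)*(-3)/(-360) - 377962 = (½)*(-1/360)*(-3) - 377962 = 1/240 - 377962 = -90710879/240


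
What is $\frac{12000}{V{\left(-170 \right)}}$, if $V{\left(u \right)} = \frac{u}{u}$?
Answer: $12000$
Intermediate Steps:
$V{\left(u \right)} = 1$
$\frac{12000}{V{\left(-170 \right)}} = \frac{12000}{1} = 12000 \cdot 1 = 12000$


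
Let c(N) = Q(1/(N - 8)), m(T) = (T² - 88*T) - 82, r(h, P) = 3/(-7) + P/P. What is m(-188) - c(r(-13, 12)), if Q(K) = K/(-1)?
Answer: 2693905/52 ≈ 51806.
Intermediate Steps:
r(h, P) = 4/7 (r(h, P) = 3*(-⅐) + 1 = -3/7 + 1 = 4/7)
m(T) = -82 + T² - 88*T
Q(K) = -K (Q(K) = K*(-1) = -K)
c(N) = -1/(-8 + N) (c(N) = -1/(N - 8) = -1/(-8 + N))
m(-188) - c(r(-13, 12)) = (-82 + (-188)² - 88*(-188)) - (-1)/(-8 + 4/7) = (-82 + 35344 + 16544) - (-1)/(-52/7) = 51806 - (-1)*(-7)/52 = 51806 - 1*7/52 = 51806 - 7/52 = 2693905/52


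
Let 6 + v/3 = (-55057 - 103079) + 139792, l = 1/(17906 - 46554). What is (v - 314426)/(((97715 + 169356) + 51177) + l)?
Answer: -10584748448/9117168703 ≈ -1.1610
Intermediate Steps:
l = -1/28648 (l = 1/(-28648) = -1/28648 ≈ -3.4906e-5)
v = -55050 (v = -18 + 3*((-55057 - 103079) + 139792) = -18 + 3*(-158136 + 139792) = -18 + 3*(-18344) = -18 - 55032 = -55050)
(v - 314426)/(((97715 + 169356) + 51177) + l) = (-55050 - 314426)/(((97715 + 169356) + 51177) - 1/28648) = -369476/((267071 + 51177) - 1/28648) = -369476/(318248 - 1/28648) = -369476/9117168703/28648 = -369476*28648/9117168703 = -10584748448/9117168703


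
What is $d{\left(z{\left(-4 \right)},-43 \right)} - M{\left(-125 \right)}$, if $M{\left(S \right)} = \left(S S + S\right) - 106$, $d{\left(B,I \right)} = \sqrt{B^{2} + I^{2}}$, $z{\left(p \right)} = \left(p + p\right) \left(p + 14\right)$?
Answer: $-15394 + \sqrt{8249} \approx -15303.0$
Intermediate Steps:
$z{\left(p \right)} = 2 p \left(14 + p\right)$
$M{\left(S \right)} = -106 + S + S^{2}$ ($M{\left(S \right)} = \left(S^{2} + S\right) - 106 = \left(S + S^{2}\right) - 106 = -106 + S + S^{2}$)
$d{\left(z{\left(-4 \right)},-43 \right)} - M{\left(-125 \right)} = \sqrt{\left(2 \left(-4\right) \left(14 - 4\right)\right)^{2} + \left(-43\right)^{2}} - \left(-106 - 125 + \left(-125\right)^{2}\right) = \sqrt{\left(2 \left(-4\right) 10\right)^{2} + 1849} - \left(-106 - 125 + 15625\right) = \sqrt{\left(-80\right)^{2} + 1849} - 15394 = \sqrt{6400 + 1849} - 15394 = \sqrt{8249} - 15394 = -15394 + \sqrt{8249}$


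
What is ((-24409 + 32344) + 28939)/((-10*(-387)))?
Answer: 18437/1935 ≈ 9.5282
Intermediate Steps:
((-24409 + 32344) + 28939)/((-10*(-387))) = (7935 + 28939)/3870 = 36874*(1/3870) = 18437/1935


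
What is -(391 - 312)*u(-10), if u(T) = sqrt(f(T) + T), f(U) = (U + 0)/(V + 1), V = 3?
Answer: -395*I*sqrt(2)/2 ≈ -279.31*I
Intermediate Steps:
f(U) = U/4 (f(U) = (U + 0)/(3 + 1) = U/4)
u(T) = sqrt(5)*sqrt(T)/2 (u(T) = sqrt(T/4 + T) = sqrt(5*T/4) = sqrt(5)*sqrt(T)/2)
-(391 - 312)*u(-10) = -(391 - 312)*sqrt(5)*sqrt(-10)/2 = -79*sqrt(5)*(I*sqrt(10))/2 = -79*5*I*sqrt(2)/2 = -395*I*sqrt(2)/2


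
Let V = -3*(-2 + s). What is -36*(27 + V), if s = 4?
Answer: -756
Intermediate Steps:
V = -6 (V = -3*(-2 + 4) = -3*2 = -6)
-36*(27 + V) = -36*(27 - 6) = -36*21 = -756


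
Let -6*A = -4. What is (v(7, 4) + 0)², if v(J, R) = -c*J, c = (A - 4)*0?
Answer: 0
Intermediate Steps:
A = ⅔ (A = -⅙*(-4) = ⅔ ≈ 0.66667)
c = 0 (c = (⅔ - 4)*0 = -10/3*0 = 0)
v(J, R) = 0 (v(J, R) = -0*J = -1*0 = 0)
(v(7, 4) + 0)² = (0 + 0)² = 0² = 0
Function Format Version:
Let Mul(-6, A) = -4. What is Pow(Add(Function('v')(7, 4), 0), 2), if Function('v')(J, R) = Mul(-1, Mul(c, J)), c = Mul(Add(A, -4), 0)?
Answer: 0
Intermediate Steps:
A = Rational(2, 3) (A = Mul(Rational(-1, 6), -4) = Rational(2, 3) ≈ 0.66667)
c = 0 (c = Mul(Add(Rational(2, 3), -4), 0) = Mul(Rational(-10, 3), 0) = 0)
Function('v')(J, R) = 0 (Function('v')(J, R) = Mul(-1, Mul(0, J)) = Mul(-1, 0) = 0)
Pow(Add(Function('v')(7, 4), 0), 2) = Pow(Add(0, 0), 2) = Pow(0, 2) = 0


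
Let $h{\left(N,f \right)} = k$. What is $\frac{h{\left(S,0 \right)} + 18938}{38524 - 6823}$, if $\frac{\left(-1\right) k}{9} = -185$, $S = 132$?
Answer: $\frac{20603}{31701} \approx 0.64992$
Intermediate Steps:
$k = 1665$ ($k = \left(-9\right) \left(-185\right) = 1665$)
$h{\left(N,f \right)} = 1665$
$\frac{h{\left(S,0 \right)} + 18938}{38524 - 6823} = \frac{1665 + 18938}{38524 - 6823} = \frac{20603}{31701}$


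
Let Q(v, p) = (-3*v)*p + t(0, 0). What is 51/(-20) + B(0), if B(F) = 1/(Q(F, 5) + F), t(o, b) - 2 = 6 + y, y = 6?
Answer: -347/140 ≈ -2.4786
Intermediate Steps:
t(o, b) = 14 (t(o, b) = 2 + (6 + 6) = 2 + 12 = 14)
Q(v, p) = 14 - 3*p*v (Q(v, p) = (-3*v)*p + 14 = -3*p*v + 14 = 14 - 3*p*v)
B(F) = 1/(14 - 14*F) (B(F) = 1/((14 - 3*5*F) + F) = 1/((14 - 15*F) + F) = 1/(14 - 14*F))
51/(-20) + B(0) = 51/(-20) - 1/(-14 + 14*0) = 51*(-1/20) - 1/(-14 + 0) = -51/20 - 1/(-14) = -51/20 - 1*(-1/14) = -51/20 + 1/14 = -347/140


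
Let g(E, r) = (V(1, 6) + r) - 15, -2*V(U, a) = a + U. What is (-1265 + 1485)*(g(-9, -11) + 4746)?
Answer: 1037630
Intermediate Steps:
V(U, a) = -U/2 - a/2 (V(U, a) = -(a + U)/2 = -(U + a)/2 = -U/2 - a/2)
g(E, r) = -37/2 + r (g(E, r) = ((-½*1 - ½*6) + r) - 15 = ((-½ - 3) + r) - 15 = (-7/2 + r) - 15 = -37/2 + r)
(-1265 + 1485)*(g(-9, -11) + 4746) = (-1265 + 1485)*((-37/2 - 11) + 4746) = 220*(-59/2 + 4746) = 220*(9433/2) = 1037630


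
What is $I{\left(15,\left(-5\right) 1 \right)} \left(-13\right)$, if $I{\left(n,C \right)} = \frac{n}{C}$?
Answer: $39$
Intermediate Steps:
$I{\left(15,\left(-5\right) 1 \right)} \left(-13\right) = \frac{15}{\left(-5\right) 1} \left(-13\right) = \frac{15}{-5} \left(-13\right) = 15 \left(- \frac{1}{5}\right) \left(-13\right) = \left(-3\right) \left(-13\right) = 39$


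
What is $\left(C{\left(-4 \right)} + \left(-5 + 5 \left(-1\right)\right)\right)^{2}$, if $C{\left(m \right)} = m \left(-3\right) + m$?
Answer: $4$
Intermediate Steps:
$C{\left(m \right)} = - 2 m$ ($C{\left(m \right)} = - 3 m + m = - 2 m$)
$\left(C{\left(-4 \right)} + \left(-5 + 5 \left(-1\right)\right)\right)^{2} = \left(\left(-2\right) \left(-4\right) + \left(-5 + 5 \left(-1\right)\right)\right)^{2} = \left(8 - 10\right)^{2} = \left(-2\right)^{2} = 4$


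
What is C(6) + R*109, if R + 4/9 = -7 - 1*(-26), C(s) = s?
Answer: 18257/9 ≈ 2028.6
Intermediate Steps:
R = 167/9 (R = -4/9 + (-7 - 1*(-26)) = -4/9 + (-7 + 26) = -4/9 + 19 = 167/9 ≈ 18.556)
C(6) + R*109 = 6 + (167/9)*109 = 6 + 18203/9 = 18257/9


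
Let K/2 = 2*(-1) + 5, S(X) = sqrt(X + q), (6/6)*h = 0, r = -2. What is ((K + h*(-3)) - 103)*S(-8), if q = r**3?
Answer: -388*I ≈ -388.0*I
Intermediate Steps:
h = 0
q = -8 (q = (-2)**3 = -8)
S(X) = sqrt(-8 + X) (S(X) = sqrt(X - 8) = sqrt(-8 + X))
K = 6 (K = 2*(2*(-1) + 5) = 2*(-2 + 5) = 2*3 = 6)
((K + h*(-3)) - 103)*S(-8) = ((6 + 0*(-3)) - 103)*sqrt(-8 - 8) = ((6 + 0) - 103)*sqrt(-16) = (6 - 103)*(4*I) = -388*I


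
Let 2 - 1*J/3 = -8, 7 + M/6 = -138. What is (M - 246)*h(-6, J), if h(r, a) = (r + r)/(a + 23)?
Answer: 13392/53 ≈ 252.68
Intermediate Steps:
M = -870 (M = -42 + 6*(-138) = -42 - 828 = -870)
J = 30 (J = 6 - 3*(-8) = 6 + 24 = 30)
h(r, a) = 2*r/(23 + a) (h(r, a) = (2*r)/(23 + a) = 2*r/(23 + a))
(M - 246)*h(-6, J) = (-870 - 246)*(2*(-6)/(23 + 30)) = -2232*(-6)/53 = -1116*(-12/53) = 13392/53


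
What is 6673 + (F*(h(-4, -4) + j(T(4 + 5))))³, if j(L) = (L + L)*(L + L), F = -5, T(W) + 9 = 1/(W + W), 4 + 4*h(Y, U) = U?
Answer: -2136467493754082/531441 ≈ -4.0201e+9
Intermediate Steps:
h(Y, U) = -1 + U/4
T(W) = -9 + 1/(2*W) (T(W) = -9 + 1/(W + W) = -9 + 1/(2*W))
j(L) = 4*L² (j(L) = (2*L)*(2*L) = 4*L²)
6673 + (F*(h(-4, -4) + j(T(4 + 5))))³ = 6673 + (-5*((-1 + (¼)*(-4)) + 4*(-9 + 1/(2*(4 + 5)))²))³ = 6673 + (-5*((-1 - 1) + 4*(-9 + (½)/9)²))³ = 6673 + (-5*(-2 + 4*(-9 + (½)*(⅑))²))³ = 6673 + (-5*(-2 + 4*(-9 + 1/18)²))³ = 6673 + (-5*(-2 + 4*(-161/18)²))³ = 6673 + (-5*(-2 + 4*(25921/324)))³ = 6673 + (-5*(-2 + 25921/81))³ = 6673 + (-5*25759/81)³ = 6673 + (-128795/81)³ = 6673 - 2136471040059875/531441 = -2136467493754082/531441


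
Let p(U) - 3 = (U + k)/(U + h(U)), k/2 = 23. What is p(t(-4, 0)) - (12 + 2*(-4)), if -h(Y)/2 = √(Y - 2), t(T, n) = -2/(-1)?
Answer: 23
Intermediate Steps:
t(T, n) = 2 (t(T, n) = -2*(-1) = 2)
k = 46 (k = 2*23 = 46)
h(Y) = -2*√(-2 + Y) (h(Y) = -2*√(Y - 2) = -2*√(-2 + Y))
p(U) = 3 + (46 + U)/(U - 2*√(-2 + U)) (p(U) = 3 + (U + 46)/(U - 2*√(-2 + U)) = 3 + (46 + U)/(U - 2*√(-2 + U)))
p(t(-4, 0)) - (12 + 2*(-4)) = 2*(23 - 3*√(-2 + 2) + 2*2)/(2 - 2*√(-2 + 2)) - (12 + 2*(-4)) = 2*(23 - 3*√0 + 4)/(2 - 2*√0) - (12 - 8) = 2*(23 - 3*0 + 4)/(2 - 2*0) - 1*4 = 2*(23 + 0 + 4)/(2 + 0) - 4 = 2*27/2 - 4 = 2*(½)*27 - 4 = 27 - 4 = 23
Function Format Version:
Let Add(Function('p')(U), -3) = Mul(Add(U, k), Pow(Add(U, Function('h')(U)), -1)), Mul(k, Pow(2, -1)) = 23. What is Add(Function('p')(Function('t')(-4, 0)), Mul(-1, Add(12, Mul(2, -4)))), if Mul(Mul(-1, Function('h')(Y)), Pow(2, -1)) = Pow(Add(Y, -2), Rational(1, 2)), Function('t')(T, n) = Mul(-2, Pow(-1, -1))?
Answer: 23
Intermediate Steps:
Function('t')(T, n) = 2 (Function('t')(T, n) = Mul(-2, -1) = 2)
k = 46 (k = Mul(2, 23) = 46)
Function('h')(Y) = Mul(-2, Pow(Add(-2, Y), Rational(1, 2))) (Function('h')(Y) = Mul(-2, Pow(Add(Y, -2), Rational(1, 2))) = Mul(-2, Pow(Add(-2, Y), Rational(1, 2))))
Function('p')(U) = Add(3, Mul(Pow(Add(U, Mul(-2, Pow(Add(-2, U), Rational(1, 2)))), -1), Add(46, U))) (Function('p')(U) = Add(3, Mul(Add(U, 46), Pow(Add(U, Mul(-2, Pow(Add(-2, U), Rational(1, 2)))), -1))) = Add(3, Mul(Add(46, U), Pow(Add(U, Mul(-2, Pow(Add(-2, U), Rational(1, 2)))), -1))) = Add(3, Mul(Pow(Add(U, Mul(-2, Pow(Add(-2, U), Rational(1, 2)))), -1), Add(46, U))))
Add(Function('p')(Function('t')(-4, 0)), Mul(-1, Add(12, Mul(2, -4)))) = Add(Mul(2, Pow(Add(2, Mul(-2, Pow(Add(-2, 2), Rational(1, 2)))), -1), Add(23, Mul(-3, Pow(Add(-2, 2), Rational(1, 2))), Mul(2, 2))), Mul(-1, Add(12, Mul(2, -4)))) = Add(Mul(2, Pow(Add(2, Mul(-2, Pow(0, Rational(1, 2)))), -1), Add(23, Mul(-3, Pow(0, Rational(1, 2))), 4)), Mul(-1, Add(12, -8))) = Add(Mul(2, Pow(Add(2, Mul(-2, 0)), -1), Add(23, Mul(-3, 0), 4)), Mul(-1, 4)) = Add(Mul(2, Pow(Add(2, 0), -1), Add(23, 0, 4)), -4) = Add(Mul(2, Pow(2, -1), 27), -4) = Add(Mul(2, Rational(1, 2), 27), -4) = Add(27, -4) = 23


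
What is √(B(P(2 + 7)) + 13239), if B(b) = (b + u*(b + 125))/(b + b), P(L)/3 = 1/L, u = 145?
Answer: √161998/2 ≈ 201.24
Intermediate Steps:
P(L) = 3/L (P(L) = 3*(1/L) = 3/L)
B(b) = (18125 + 146*b)/(2*b) (B(b) = (b + 145*(b + 125))/(b + b) = (b + 145*(125 + b))/((2*b)) = (b + (18125 + 145*b))*(1/(2*b)) = (18125 + 146*b)*(1/(2*b)) = (18125 + 146*b)/(2*b))
√(B(P(2 + 7)) + 13239) = √((73 + 18125/(2*((3/(2 + 7))))) + 13239) = √((73 + 18125/(2*((3/9)))) + 13239) = √((73 + 18125/(2*((3*(⅑))))) + 13239) = √((73 + 18125/(2*(⅓))) + 13239) = √((73 + (18125/2)*3) + 13239) = √((73 + 54375/2) + 13239) = √(54521/2 + 13239) = √(80999/2) = √161998/2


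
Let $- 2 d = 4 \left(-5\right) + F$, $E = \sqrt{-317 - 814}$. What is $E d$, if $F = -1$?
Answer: $\frac{21 i \sqrt{1131}}{2} \approx 353.12 i$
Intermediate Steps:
$E = i \sqrt{1131}$ ($E = \sqrt{-1131} = i \sqrt{1131} \approx 33.63 i$)
$d = \frac{21}{2}$ ($d = - \frac{4 \left(-5\right) - 1}{2} = - \frac{-20 - 1}{2} = \left(- \frac{1}{2}\right) \left(-21\right) = \frac{21}{2} \approx 10.5$)
$E d = i \sqrt{1131} \cdot \frac{21}{2} = \frac{21 i \sqrt{1131}}{2}$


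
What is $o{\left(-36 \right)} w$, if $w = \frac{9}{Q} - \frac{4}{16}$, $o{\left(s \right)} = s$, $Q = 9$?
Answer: $-27$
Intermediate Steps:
$w = \frac{3}{4}$ ($w = \frac{9}{9} - \frac{4}{16} = 9 \cdot \frac{1}{9} - \frac{1}{4} = 1 - \frac{1}{4} = \frac{3}{4} \approx 0.75$)
$o{\left(-36 \right)} w = \left(-36\right) \frac{3}{4} = -27$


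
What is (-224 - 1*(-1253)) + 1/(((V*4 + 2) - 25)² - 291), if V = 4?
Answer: 249017/242 ≈ 1029.0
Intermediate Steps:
(-224 - 1*(-1253)) + 1/(((V*4 + 2) - 25)² - 291) = (-224 - 1*(-1253)) + 1/(((4*4 + 2) - 25)² - 291) = (-224 + 1253) + 1/(((16 + 2) - 25)² - 291) = 1029 + 1/((18 - 25)² - 291) = 1029 + 1/((-7)² - 291) = 1029 + 1/(49 - 291) = 1029 + 1/(-242) = 1029 - 1/242 = 249017/242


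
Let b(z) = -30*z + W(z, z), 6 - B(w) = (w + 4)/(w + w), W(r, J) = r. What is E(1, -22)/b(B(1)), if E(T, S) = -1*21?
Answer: 6/29 ≈ 0.20690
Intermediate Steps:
B(w) = 6 - (4 + w)/(2*w) (B(w) = 6 - (w + 4)/(w + w) = 6 - (4 + w)/(2*w))
E(T, S) = -21
b(z) = -29*z (b(z) = -30*z + z = -29*z)
E(1, -22)/b(B(1)) = -21*(-1/(29*(11/2 - 2/1))) = -21*(-1/(29*(11/2 - 2*1))) = -21*(-1/(29*(11/2 - 2))) = -21/((-29*7/2)) = -21/(-203/2) = -21*(-2/203) = 6/29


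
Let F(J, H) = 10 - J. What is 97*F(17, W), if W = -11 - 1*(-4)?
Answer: -679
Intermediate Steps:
W = -7 (W = -11 + 4 = -7)
97*F(17, W) = 97*(10 - 1*17) = 97*(10 - 17) = 97*(-7) = -679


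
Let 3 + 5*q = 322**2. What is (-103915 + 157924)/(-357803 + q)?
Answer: -90015/561778 ≈ -0.16023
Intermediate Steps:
q = 103681/5 (q = -3/5 + (1/5)*322**2 = -3/5 + (1/5)*103684 = -3/5 + 103684/5 = 103681/5 ≈ 20736.)
(-103915 + 157924)/(-357803 + q) = (-103915 + 157924)/(-357803 + 103681/5) = 54009/(-1685334/5) = 54009*(-5/1685334) = -90015/561778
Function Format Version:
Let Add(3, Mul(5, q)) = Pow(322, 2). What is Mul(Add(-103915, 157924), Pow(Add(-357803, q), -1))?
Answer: Rational(-90015, 561778) ≈ -0.16023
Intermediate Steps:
q = Rational(103681, 5) (q = Add(Rational(-3, 5), Mul(Rational(1, 5), Pow(322, 2))) = Add(Rational(-3, 5), Mul(Rational(1, 5), 103684)) = Add(Rational(-3, 5), Rational(103684, 5)) = Rational(103681, 5) ≈ 20736.)
Mul(Add(-103915, 157924), Pow(Add(-357803, q), -1)) = Mul(Add(-103915, 157924), Pow(Add(-357803, Rational(103681, 5)), -1)) = Mul(54009, Pow(Rational(-1685334, 5), -1)) = Mul(54009, Rational(-5, 1685334)) = Rational(-90015, 561778)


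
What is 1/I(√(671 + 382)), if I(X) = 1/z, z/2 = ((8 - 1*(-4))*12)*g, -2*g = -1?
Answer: 144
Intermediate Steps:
g = ½ (g = -½*(-1) = ½ ≈ 0.50000)
z = 144 (z = 2*(((8 - 1*(-4))*12)*(½)) = 2*(((8 + 4)*12)*(½)) = 2*((12*12)*(½)) = 2*(144*(½)) = 2*72 = 144)
I(X) = 1/144
1/I(√(671 + 382)) = 1/(1/144) = 144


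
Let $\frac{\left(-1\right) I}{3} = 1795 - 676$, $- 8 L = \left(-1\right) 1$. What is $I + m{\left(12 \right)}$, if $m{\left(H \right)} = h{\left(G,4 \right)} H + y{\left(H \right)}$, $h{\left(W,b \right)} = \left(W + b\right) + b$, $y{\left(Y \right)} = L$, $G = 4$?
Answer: $- \frac{25703}{8} \approx -3212.9$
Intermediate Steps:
$L = \frac{1}{8}$ ($L = - \frac{\left(-1\right) 1}{8} = \left(- \frac{1}{8}\right) \left(-1\right) = \frac{1}{8} \approx 0.125$)
$y{\left(Y \right)} = \frac{1}{8}$
$h{\left(W,b \right)} = W + 2 b$
$m{\left(H \right)} = \frac{1}{8} + 12 H$ ($m{\left(H \right)} = \left(4 + 2 \cdot 4\right) H + \frac{1}{8} = \left(4 + 8\right) H + \frac{1}{8} = 12 H + \frac{1}{8} = \frac{1}{8} + 12 H$)
$I = -3357$ ($I = - 3 \left(1795 - 676\right) = \left(-3\right) 1119 = -3357$)
$I + m{\left(12 \right)} = -3357 + \left(\frac{1}{8} + 12 \cdot 12\right) = -3357 + \left(\frac{1}{8} + 144\right) = -3357 + \frac{1153}{8} = - \frac{25703}{8}$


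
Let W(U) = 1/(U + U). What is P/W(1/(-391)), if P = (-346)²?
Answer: -239432/391 ≈ -612.36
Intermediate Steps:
W(U) = 1/(2*U)
P = 119716
P/W(1/(-391)) = 119716/((1/(2*(1/(-391))))) = 119716/((1/(2*(-1/391)))) = 119716/(((½)*(-391))) = 119716/(-391/2) = 119716*(-2/391) = -239432/391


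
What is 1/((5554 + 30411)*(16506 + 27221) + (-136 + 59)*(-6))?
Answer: 1/1572642017 ≈ 6.3587e-10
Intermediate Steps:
1/((5554 + 30411)*(16506 + 27221) + (-136 + 59)*(-6)) = 1/(35965*43727 - 77*(-6)) = 1/(1572641555 + 462) = 1/1572642017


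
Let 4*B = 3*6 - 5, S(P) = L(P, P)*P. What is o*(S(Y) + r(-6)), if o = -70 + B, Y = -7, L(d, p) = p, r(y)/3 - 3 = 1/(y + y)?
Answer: -61677/16 ≈ -3854.8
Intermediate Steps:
r(y) = 9 + 3/(2*y) (r(y) = 9 + 3/(y + y) = 9 + 3/((2*y)) = 9 + 3*(1/(2*y)) = 9 + 3/(2*y))
S(P) = P² (S(P) = P*P = P²)
B = 13/4 (B = (3*6 - 5)/4 = (18 - 5)/4 = (¼)*13 = 13/4 ≈ 3.2500)
o = -267/4 (o = -70 + 13/4 = -267/4 ≈ -66.750)
o*(S(Y) + r(-6)) = -267*((-7)² + (9 + (3/2)/(-6)))/4 = -267*(49 + (9 + (3/2)*(-⅙)))/4 = -267*(49 + (9 - ¼))/4 = -267*(49 + 35/4)/4 = -267/4*231/4 = -61677/16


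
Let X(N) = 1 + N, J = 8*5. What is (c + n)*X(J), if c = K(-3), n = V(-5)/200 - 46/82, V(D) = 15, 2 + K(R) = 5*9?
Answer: 69723/40 ≈ 1743.1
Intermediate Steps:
K(R) = 43 (K(R) = -2 + 5*9 = -2 + 45 = 43)
J = 40
n = -797/1640 (n = 15/200 - 46/82 = 15*(1/200) - 46*1/82 = 3/40 - 23/41 = -797/1640 ≈ -0.48598)
c = 43
(c + n)*X(J) = (43 - 797/1640)*(1 + 40) = (69723/1640)*41 = 69723/40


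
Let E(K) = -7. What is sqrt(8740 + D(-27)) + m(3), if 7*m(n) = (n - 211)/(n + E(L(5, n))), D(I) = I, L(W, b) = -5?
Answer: 52/7 + sqrt(8713) ≈ 100.77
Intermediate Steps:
m(n) = (-211 + n)/(7*(-7 + n)) (m(n) = ((n - 211)/(n - 7))/7 = ((-211 + n)/(-7 + n))/7 = (-211 + n)/(7*(-7 + n)))
sqrt(8740 + D(-27)) + m(3) = sqrt(8740 - 27) + (-211 + 3)/(7*(-7 + 3)) = sqrt(8713) + (1/7)*(-208)/(-4) = sqrt(8713) + (1/7)*(-1/4)*(-208) = sqrt(8713) + 52/7 = 52/7 + sqrt(8713)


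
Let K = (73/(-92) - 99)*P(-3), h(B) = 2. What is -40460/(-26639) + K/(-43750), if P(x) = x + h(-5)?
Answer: 9565113373/6307175000 ≈ 1.5165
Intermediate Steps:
P(x) = 2 + x (P(x) = x + 2 = 2 + x)
K = 9181/92 (K = (73/(-92) - 99)*(2 - 3) = (73*(-1/92) - 99)*(-1) = (-73/92 - 99)*(-1) = -9181/92*(-1) = 9181/92 ≈ 99.793)
-40460/(-26639) + K/(-43750) = -40460/(-26639) + (9181/92)/(-43750) = -40460*(-1/26639) + (9181/92)*(-1/43750) = 2380/1567 - 9181/4025000 = 9565113373/6307175000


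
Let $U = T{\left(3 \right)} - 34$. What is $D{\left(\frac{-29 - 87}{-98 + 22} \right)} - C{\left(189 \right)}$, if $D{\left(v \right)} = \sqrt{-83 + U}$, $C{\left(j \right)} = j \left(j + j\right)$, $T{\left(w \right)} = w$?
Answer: $-71442 + i \sqrt{114} \approx -71442.0 + 10.677 i$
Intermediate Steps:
$U = -31$ ($U = 3 - 34 = -31$)
$C{\left(j \right)} = 2 j^{2}$ ($C{\left(j \right)} = j 2 j = 2 j^{2}$)
$D{\left(v \right)} = i \sqrt{114}$ ($D{\left(v \right)} = \sqrt{-83 - 31} = \sqrt{-114} = i \sqrt{114}$)
$D{\left(\frac{-29 - 87}{-98 + 22} \right)} - C{\left(189 \right)} = i \sqrt{114} - 2 \cdot 189^{2} = i \sqrt{114} - 2 \cdot 35721 = i \sqrt{114} - 71442 = -71442 + i \sqrt{114}$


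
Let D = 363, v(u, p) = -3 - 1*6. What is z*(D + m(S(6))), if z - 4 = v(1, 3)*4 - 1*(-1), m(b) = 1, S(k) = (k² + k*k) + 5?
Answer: -11284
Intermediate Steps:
S(k) = 5 + 2*k² (S(k) = (k² + k²) + 5 = 2*k² + 5 = 5 + 2*k²)
v(u, p) = -9 (v(u, p) = -3 - 6 = -9)
z = -31 (z = 4 + (-9*4 - 1*(-1)) = 4 + (-36 + 1) = 4 - 35 = -31)
z*(D + m(S(6))) = -31*(363 + 1) = -31*364 = -11284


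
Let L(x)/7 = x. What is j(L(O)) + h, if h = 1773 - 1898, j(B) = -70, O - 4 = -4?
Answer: -195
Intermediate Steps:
O = 0 (O = 4 - 4 = 0)
L(x) = 7*x
h = -125
j(L(O)) + h = -70 - 125 = -195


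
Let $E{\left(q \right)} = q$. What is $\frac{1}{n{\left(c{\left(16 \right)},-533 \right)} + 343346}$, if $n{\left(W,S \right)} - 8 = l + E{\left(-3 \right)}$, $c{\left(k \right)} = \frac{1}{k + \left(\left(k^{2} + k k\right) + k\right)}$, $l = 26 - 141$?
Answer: $\frac{1}{343236} \approx 2.9134 \cdot 10^{-6}$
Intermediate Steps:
$l = -115$ ($l = 26 - 141 = -115$)
$c{\left(k \right)} = \frac{1}{2 k + 2 k^{2}}$ ($c{\left(k \right)} = \frac{1}{k + \left(\left(k^{2} + k^{2}\right) + k\right)} = \frac{1}{k + \left(2 k^{2} + k\right)} = \frac{1}{k + \left(k + 2 k^{2}\right)} = \frac{1}{2 k + 2 k^{2}}$)
$n{\left(W,S \right)} = -110$ ($n{\left(W,S \right)} = 8 - 118 = -110$)
$\frac{1}{n{\left(c{\left(16 \right)},-533 \right)} + 343346} = \frac{1}{-110 + 343346} = \frac{1}{343236}$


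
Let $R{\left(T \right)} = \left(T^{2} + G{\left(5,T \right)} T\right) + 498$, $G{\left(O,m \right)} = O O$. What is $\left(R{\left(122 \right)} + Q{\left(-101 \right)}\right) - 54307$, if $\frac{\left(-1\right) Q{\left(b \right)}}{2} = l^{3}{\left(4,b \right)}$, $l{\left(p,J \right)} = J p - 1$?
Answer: $132824375$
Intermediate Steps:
$l{\left(p,J \right)} = -1 + J p$
$G{\left(O,m \right)} = O^{2}$
$Q{\left(b \right)} = - 2 \left(-1 + 4 b\right)^{3}$ ($Q{\left(b \right)} = - 2 \left(-1 + b 4\right)^{3} = - 2 \left(-1 + 4 b\right)^{3}$)
$R{\left(T \right)} = 498 + T^{2} + 25 T$ ($R{\left(T \right)} = \left(T^{2} + 5^{2} T\right) + 498 = \left(T^{2} + 25 T\right) + 498 = 498 + T^{2} + 25 T$)
$\left(R{\left(122 \right)} + Q{\left(-101 \right)}\right) - 54307 = \left(\left(498 + 122^{2} + 25 \cdot 122\right) - 2 \left(-1 + 4 \left(-101\right)\right)^{3}\right) - 54307 = \left(\left(498 + 14884 + 3050\right) - 2 \left(-1 - 404\right)^{3}\right) - 54307 = \left(18432 - 2 \left(-405\right)^{3}\right) - 54307 = \left(18432 - -132860250\right) - 54307 = \left(18432 + 132860250\right) - 54307 = 132878682 - 54307 = 132824375$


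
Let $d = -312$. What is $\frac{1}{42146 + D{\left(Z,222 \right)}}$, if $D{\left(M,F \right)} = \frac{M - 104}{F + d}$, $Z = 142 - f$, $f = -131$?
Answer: $\frac{90}{3792971} \approx 2.3728 \cdot 10^{-5}$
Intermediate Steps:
$Z = 273$ ($Z = 142 - -131 = 142 + 131 = 273$)
$D{\left(M,F \right)} = \frac{-104 + M}{-312 + F}$ ($D{\left(M,F \right)} = \frac{M - 104}{F - 312} = \frac{-104 + M}{-312 + F}$)
$\frac{1}{42146 + D{\left(Z,222 \right)}} = \frac{1}{42146 + \frac{-104 + 273}{-312 + 222}} = \frac{1}{42146 + \frac{1}{-90} \cdot 169} = \frac{1}{42146 - \frac{169}{90}} = \frac{1}{\frac{3792971}{90}} = \frac{90}{3792971}$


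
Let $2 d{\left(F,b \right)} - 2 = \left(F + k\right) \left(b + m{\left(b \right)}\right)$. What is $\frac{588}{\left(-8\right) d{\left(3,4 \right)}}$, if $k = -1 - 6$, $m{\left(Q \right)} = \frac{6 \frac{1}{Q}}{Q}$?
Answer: $\frac{294}{31} \approx 9.4839$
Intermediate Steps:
$m{\left(Q \right)} = \frac{6}{Q^{2}}$
$k = -7$ ($k = -1 - 6 = -7$)
$d{\left(F,b \right)} = 1 + \frac{\left(-7 + F\right) \left(b + \frac{6}{b^{2}}\right)}{2}$ ($d{\left(F,b \right)} = 1 + \frac{\left(F - 7\right) \left(b + \frac{6}{b^{2}}\right)}{2} = 1 + \frac{\left(-7 + F\right) \left(b + \frac{6}{b^{2}}\right)}{2}$)
$\frac{588}{\left(-8\right) d{\left(3,4 \right)}} = \frac{588}{\left(-8\right) \frac{-42 + 6 \cdot 3 + 4^{2} \left(2 - 28 + 3 \cdot 4\right)}{2 \cdot 16}} = \frac{588}{\left(-8\right) \frac{1}{2} \cdot \frac{1}{16} \left(-42 + 18 + 16 \left(2 - 28 + 12\right)\right)} = \frac{588}{\left(-8\right) \frac{1}{2} \cdot \frac{1}{16} \left(-42 + 18 + 16 \left(-14\right)\right)} = \frac{588}{\left(-8\right) \frac{1}{2} \cdot \frac{1}{16} \left(-42 + 18 - 224\right)} = \frac{588}{\left(-8\right) \frac{1}{2} \cdot \frac{1}{16} \left(-248\right)} = \frac{588}{\left(-8\right) \left(- \frac{31}{4}\right)} = \frac{588}{62} = 588 \cdot \frac{1}{62} = \frac{294}{31}$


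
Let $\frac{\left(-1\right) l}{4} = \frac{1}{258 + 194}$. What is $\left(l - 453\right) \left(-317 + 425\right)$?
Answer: $- \frac{5528520}{113} \approx -48925.0$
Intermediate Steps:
$l = - \frac{1}{113}$ ($l = - \frac{4}{258 + 194} = - \frac{4}{452} = \left(-4\right) \frac{1}{452} = - \frac{1}{113} \approx -0.0088496$)
$\left(l - 453\right) \left(-317 + 425\right) = \left(- \frac{1}{113} - 453\right) \left(-317 + 425\right) = \left(- \frac{51190}{113}\right) 108 = - \frac{5528520}{113}$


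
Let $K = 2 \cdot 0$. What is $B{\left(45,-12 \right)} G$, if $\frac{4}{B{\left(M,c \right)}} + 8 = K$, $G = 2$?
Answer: $-1$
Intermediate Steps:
$K = 0$
$B{\left(M,c \right)} = - \frac{1}{2}$ ($B{\left(M,c \right)} = \frac{4}{-8 + 0} = \frac{4}{-8} = 4 \left(- \frac{1}{8}\right) = - \frac{1}{2}$)
$B{\left(45,-12 \right)} G = \left(- \frac{1}{2}\right) 2 = -1$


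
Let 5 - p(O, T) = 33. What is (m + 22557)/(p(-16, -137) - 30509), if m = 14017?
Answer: -36574/30537 ≈ -1.1977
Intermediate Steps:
p(O, T) = -28 (p(O, T) = 5 - 1*33 = 5 - 33 = -28)
(m + 22557)/(p(-16, -137) - 30509) = (14017 + 22557)/(-28 - 30509) = 36574/(-30537) = 36574*(-1/30537) = -36574/30537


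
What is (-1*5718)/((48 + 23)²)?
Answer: -5718/5041 ≈ -1.1343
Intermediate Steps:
(-1*5718)/((48 + 23)²) = -5718/(71²) = -5718/5041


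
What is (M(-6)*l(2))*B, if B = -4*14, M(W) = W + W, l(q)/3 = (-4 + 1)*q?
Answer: -12096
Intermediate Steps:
l(q) = -9*q (l(q) = 3*((-4 + 1)*q) = 3*(-3*q) = -9*q)
M(W) = 2*W
B = -56
(M(-6)*l(2))*B = ((2*(-6))*(-9*2))*(-56) = -12*(-18)*(-56) = 216*(-56) = -12096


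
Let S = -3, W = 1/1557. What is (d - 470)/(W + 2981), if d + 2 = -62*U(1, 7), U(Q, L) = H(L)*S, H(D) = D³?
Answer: 49299291/2320709 ≈ 21.243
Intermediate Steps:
W = 1/1557 ≈ 0.00064226
U(Q, L) = -3*L³ (U(Q, L) = L³*(-3) = -3*L³)
d = 63796 (d = -2 - (-186)*7³ = -2 - (-186)*343 = -2 - 62*(-1029) = -2 + 63798 = 63796)
(d - 470)/(W + 2981) = (63796 - 470)/(1/1557 + 2981) = 63326/(4641418/1557) = 63326*(1557/4641418) = 49299291/2320709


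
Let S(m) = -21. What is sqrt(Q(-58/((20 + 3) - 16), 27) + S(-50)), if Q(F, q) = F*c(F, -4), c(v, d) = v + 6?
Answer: I*sqrt(101)/7 ≈ 1.4357*I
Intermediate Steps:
c(v, d) = 6 + v
Q(F, q) = F*(6 + F)
sqrt(Q(-58/((20 + 3) - 16), 27) + S(-50)) = sqrt((-58/((20 + 3) - 16))*(6 - 58/((20 + 3) - 16)) - 21) = sqrt((-58/(23 - 16))*(6 - 58/(23 - 16)) - 21) = sqrt((-58/7)*(6 - 58/7) - 21) = sqrt((-58*1/7)*(6 - 58*1/7) - 21) = sqrt(-58*(6 - 58/7)/7 - 21) = sqrt(-58/7*(-16/7) - 21) = sqrt(928/49 - 21) = sqrt(-101/49) = I*sqrt(101)/7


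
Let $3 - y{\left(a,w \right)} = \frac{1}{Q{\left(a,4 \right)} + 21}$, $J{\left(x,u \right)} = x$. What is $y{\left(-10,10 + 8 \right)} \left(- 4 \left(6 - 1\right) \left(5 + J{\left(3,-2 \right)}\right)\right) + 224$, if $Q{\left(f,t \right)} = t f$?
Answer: $- \frac{5024}{19} \approx -264.42$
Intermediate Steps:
$Q{\left(f,t \right)} = f t$
$y{\left(a,w \right)} = 3 - \frac{1}{21 + 4 a}$ ($y{\left(a,w \right)} = 3 - \frac{1}{a 4 + 21} = 3 - \frac{1}{4 a + 21} = 3 - \frac{1}{21 + 4 a}$)
$y{\left(-10,10 + 8 \right)} \left(- 4 \left(6 - 1\right) \left(5 + J{\left(3,-2 \right)}\right)\right) + 224 = \frac{2 \left(31 + 6 \left(-10\right)\right)}{21 + 4 \left(-10\right)} \left(- 4 \left(6 - 1\right) \left(5 + 3\right)\right) + 224 = \frac{2 \left(31 - 60\right)}{21 - 40} \left(- 4 \cdot 5 \cdot 8\right) + 224 = 2 \frac{1}{-19} \left(-29\right) \left(\left(-4\right) 40\right) + 224 = 2 \left(- \frac{1}{19}\right) \left(-29\right) \left(-160\right) + 224 = \frac{58}{19} \left(-160\right) + 224 = - \frac{9280}{19} + 224 = - \frac{5024}{19}$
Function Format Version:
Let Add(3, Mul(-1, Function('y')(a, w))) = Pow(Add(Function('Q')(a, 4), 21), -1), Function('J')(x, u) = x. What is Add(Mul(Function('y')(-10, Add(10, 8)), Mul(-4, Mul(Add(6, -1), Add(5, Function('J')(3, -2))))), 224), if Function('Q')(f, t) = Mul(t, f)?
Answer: Rational(-5024, 19) ≈ -264.42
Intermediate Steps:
Function('Q')(f, t) = Mul(f, t)
Function('y')(a, w) = Add(3, Mul(-1, Pow(Add(21, Mul(4, a)), -1))) (Function('y')(a, w) = Add(3, Mul(-1, Pow(Add(Mul(a, 4), 21), -1))) = Add(3, Mul(-1, Pow(Add(Mul(4, a), 21), -1))) = Add(3, Mul(-1, Pow(Add(21, Mul(4, a)), -1))))
Add(Mul(Function('y')(-10, Add(10, 8)), Mul(-4, Mul(Add(6, -1), Add(5, Function('J')(3, -2))))), 224) = Add(Mul(Mul(2, Pow(Add(21, Mul(4, -10)), -1), Add(31, Mul(6, -10))), Mul(-4, Mul(Add(6, -1), Add(5, 3)))), 224) = Add(Mul(Mul(2, Pow(Add(21, -40), -1), Add(31, -60)), Mul(-4, Mul(5, 8))), 224) = Add(Mul(Mul(2, Pow(-19, -1), -29), Mul(-4, 40)), 224) = Add(Mul(Mul(2, Rational(-1, 19), -29), -160), 224) = Add(Mul(Rational(58, 19), -160), 224) = Add(Rational(-9280, 19), 224) = Rational(-5024, 19)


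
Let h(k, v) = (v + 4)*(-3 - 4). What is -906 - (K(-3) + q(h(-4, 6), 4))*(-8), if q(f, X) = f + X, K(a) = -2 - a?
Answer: -1426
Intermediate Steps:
h(k, v) = -28 - 7*v (h(k, v) = (4 + v)*(-7) = -28 - 7*v)
q(f, X) = X + f
-906 - (K(-3) + q(h(-4, 6), 4))*(-8) = -906 - ((-2 - 1*(-3)) + (4 + (-28 - 7*6)))*(-8) = -906 - ((-2 + 3) + (4 + (-28 - 42)))*(-8) = -906 - (1 + (4 - 70))*(-8) = -906 - (1 - 66)*(-8) = -906 - (-65)*(-8) = -906 - 1*520 = -906 - 520 = -1426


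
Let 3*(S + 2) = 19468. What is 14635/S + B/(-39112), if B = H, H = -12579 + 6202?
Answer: 920660767/380598872 ≈ 2.4190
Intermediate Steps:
S = 19462/3 (S = -2 + (⅓)*19468 = -2 + 19468/3 = 19462/3 ≈ 6487.3)
H = -6377
B = -6377
14635/S + B/(-39112) = 14635/(19462/3) - 6377/(-39112) = 14635*(3/19462) - 6377*(-1/39112) = 43905/19462 + 6377/39112 = 920660767/380598872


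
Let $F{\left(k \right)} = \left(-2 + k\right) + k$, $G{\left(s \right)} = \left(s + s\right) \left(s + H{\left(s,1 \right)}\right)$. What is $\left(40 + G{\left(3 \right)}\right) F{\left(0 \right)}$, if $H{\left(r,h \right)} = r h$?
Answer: $-152$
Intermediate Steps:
$H{\left(r,h \right)} = h r$
$G{\left(s \right)} = 4 s^{2}$ ($G{\left(s \right)} = \left(s + s\right) \left(s + 1 s\right) = 2 s \left(s + s\right) = 2 s 2 s = 4 s^{2}$)
$F{\left(k \right)} = -2 + 2 k$
$\left(40 + G{\left(3 \right)}\right) F{\left(0 \right)} = \left(40 + 4 \cdot 3^{2}\right) \left(-2 + 2 \cdot 0\right) = \left(40 + 4 \cdot 9\right) \left(-2 + 0\right) = \left(40 + 36\right) \left(-2\right) = 76 \left(-2\right) = -152$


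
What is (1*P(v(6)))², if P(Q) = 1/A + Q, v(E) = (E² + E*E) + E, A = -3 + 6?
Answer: 55225/9 ≈ 6136.1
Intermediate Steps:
A = 3
v(E) = E + 2*E² (v(E) = (E² + E²) + E = 2*E² + E = E + 2*E²)
P(Q) = ⅓ + Q (P(Q) = 1/3 + Q = ⅓ + Q)
(1*P(v(6)))² = (1*(⅓ + 6*(1 + 2*6)))² = (1*(⅓ + 6*(1 + 12)))² = (1*(⅓ + 6*13))² = (1*(⅓ + 78))² = (1*(235/3))² = (235/3)² = 55225/9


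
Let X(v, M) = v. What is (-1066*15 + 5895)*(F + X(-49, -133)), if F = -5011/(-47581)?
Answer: 23485593510/47581 ≈ 4.9359e+5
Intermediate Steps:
F = 5011/47581 (F = -5011*(-1/47581) = 5011/47581 ≈ 0.10532)
(-1066*15 + 5895)*(F + X(-49, -133)) = (-1066*15 + 5895)*(5011/47581 - 49) = (-15990 + 5895)*(-2326458/47581) = -10095*(-2326458/47581) = 23485593510/47581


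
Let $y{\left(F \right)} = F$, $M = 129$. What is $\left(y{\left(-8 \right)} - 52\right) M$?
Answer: $-7740$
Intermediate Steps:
$\left(y{\left(-8 \right)} - 52\right) M = \left(-8 - 52\right) 129 = \left(-60\right) 129 = -7740$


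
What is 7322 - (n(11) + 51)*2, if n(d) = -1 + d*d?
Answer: 6980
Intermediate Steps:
n(d) = -1 + d**2
7322 - (n(11) + 51)*2 = 7322 - ((-1 + 11**2) + 51)*2 = 7322 - ((-1 + 121) + 51)*2 = 7322 - (120 + 51)*2 = 7322 - 171*2 = 7322 - 1*342 = 7322 - 342 = 6980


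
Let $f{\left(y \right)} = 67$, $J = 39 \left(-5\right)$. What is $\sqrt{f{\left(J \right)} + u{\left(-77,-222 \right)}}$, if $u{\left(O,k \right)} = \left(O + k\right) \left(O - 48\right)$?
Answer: $\sqrt{37442} \approx 193.5$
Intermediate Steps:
$u{\left(O,k \right)} = \left(-48 + O\right) \left(O + k\right)$ ($u{\left(O,k \right)} = \left(O + k\right) \left(-48 + O\right) = \left(-48 + O\right) \left(O + k\right)$)
$J = -195$
$\sqrt{f{\left(J \right)} + u{\left(-77,-222 \right)}} = \sqrt{67 - \left(-31446 - 5929\right)} = \sqrt{67 + \left(5929 + 3696 + 10656 + 17094\right)} = \sqrt{67 + 37375} = \sqrt{37442}$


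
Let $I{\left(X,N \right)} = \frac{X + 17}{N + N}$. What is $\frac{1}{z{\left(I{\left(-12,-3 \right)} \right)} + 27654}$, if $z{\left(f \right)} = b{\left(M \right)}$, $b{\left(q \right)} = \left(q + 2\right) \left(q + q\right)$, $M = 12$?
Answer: $\frac{1}{27990} \approx 3.5727 \cdot 10^{-5}$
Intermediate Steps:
$I{\left(X,N \right)} = \frac{17 + X}{2 N}$
$b{\left(q \right)} = 2 q \left(2 + q\right)$ ($b{\left(q \right)} = \left(2 + q\right) 2 q = 2 q \left(2 + q\right)$)
$z{\left(f \right)} = 336$ ($z{\left(f \right)} = 2 \cdot 12 \left(2 + 12\right) = 2 \cdot 12 \cdot 14 = 336$)
$\frac{1}{z{\left(I{\left(-12,-3 \right)} \right)} + 27654} = \frac{1}{336 + 27654} = \frac{1}{27990}$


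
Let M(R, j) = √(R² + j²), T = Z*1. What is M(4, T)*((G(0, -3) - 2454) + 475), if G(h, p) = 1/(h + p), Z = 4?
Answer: -23752*√2/3 ≈ -11197.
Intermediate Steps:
T = 4 (T = 4*1 = 4)
M(4, T)*((G(0, -3) - 2454) + 475) = √(4² + 4²)*((1/(0 - 3) - 2454) + 475) = √(16 + 16)*((1/(-3) - 2454) + 475) = √32*((-⅓ - 2454) + 475) = (4*√2)*(-7363/3 + 475) = (4*√2)*(-5938/3) = -23752*√2/3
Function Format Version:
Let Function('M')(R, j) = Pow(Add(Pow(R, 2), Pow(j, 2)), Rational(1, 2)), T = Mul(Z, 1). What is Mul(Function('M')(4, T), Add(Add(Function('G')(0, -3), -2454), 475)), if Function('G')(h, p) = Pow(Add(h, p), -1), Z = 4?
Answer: Mul(Rational(-23752, 3), Pow(2, Rational(1, 2))) ≈ -11197.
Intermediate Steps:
T = 4 (T = Mul(4, 1) = 4)
Mul(Function('M')(4, T), Add(Add(Function('G')(0, -3), -2454), 475)) = Mul(Pow(Add(Pow(4, 2), Pow(4, 2)), Rational(1, 2)), Add(Add(Pow(Add(0, -3), -1), -2454), 475)) = Mul(Pow(Add(16, 16), Rational(1, 2)), Add(Add(Pow(-3, -1), -2454), 475)) = Mul(Pow(32, Rational(1, 2)), Add(Add(Rational(-1, 3), -2454), 475)) = Mul(Mul(4, Pow(2, Rational(1, 2))), Add(Rational(-7363, 3), 475)) = Mul(Mul(4, Pow(2, Rational(1, 2))), Rational(-5938, 3)) = Mul(Rational(-23752, 3), Pow(2, Rational(1, 2)))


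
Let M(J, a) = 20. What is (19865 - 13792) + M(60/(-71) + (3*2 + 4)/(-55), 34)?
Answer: 6093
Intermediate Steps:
(19865 - 13792) + M(60/(-71) + (3*2 + 4)/(-55), 34) = (19865 - 13792) + 20 = 6073 + 20 = 6093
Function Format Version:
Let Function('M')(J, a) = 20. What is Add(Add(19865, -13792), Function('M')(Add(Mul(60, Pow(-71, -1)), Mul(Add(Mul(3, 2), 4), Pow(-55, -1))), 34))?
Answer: 6093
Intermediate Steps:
Add(Add(19865, -13792), Function('M')(Add(Mul(60, Pow(-71, -1)), Mul(Add(Mul(3, 2), 4), Pow(-55, -1))), 34)) = Add(Add(19865, -13792), 20) = Add(6073, 20) = 6093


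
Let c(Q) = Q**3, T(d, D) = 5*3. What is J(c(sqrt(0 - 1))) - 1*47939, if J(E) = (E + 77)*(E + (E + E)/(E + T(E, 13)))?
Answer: -5417158/113 - 9857*I/113 ≈ -47939.0 - 87.23*I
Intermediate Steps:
T(d, D) = 15
J(E) = (77 + E)*(E + 2*E/(15 + E)) (J(E) = (E + 77)*(E + (E + E)/(E + 15)) = (77 + E)*(E + (2*E)/(15 + E)) = (77 + E)*(E + 2*E/(15 + E)))
J(c(sqrt(0 - 1))) - 1*47939 = (sqrt(0 - 1))**3*(1309 + ((sqrt(0 - 1))**3)**2 + 94*(sqrt(0 - 1))**3)/(15 + (sqrt(0 - 1))**3) - 1*47939 = (sqrt(-1))**3*(1309 + ((sqrt(-1))**3)**2 + 94*(sqrt(-1))**3)/(15 + (sqrt(-1))**3) - 47939 = I**3*(1309 + (I**3)**2 + 94*I**3)/(15 + I**3) - 47939 = (-I)*(1309 + (-I)**2 + 94*(-I))/(15 - I) - 47939 = (-I)*((15 + I)/226)*(1309 - 1 - 94*I) - 47939 = (-I)*((15 + I)/226)*(1308 - 94*I) - 47939 = -I*(15 + I)*(1308 - 94*I)/226 - 47939 = -47939 - I*(15 + I)*(1308 - 94*I)/226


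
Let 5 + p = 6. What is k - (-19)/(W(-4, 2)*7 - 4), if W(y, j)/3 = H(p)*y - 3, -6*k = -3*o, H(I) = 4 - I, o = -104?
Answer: -16607/319 ≈ -52.060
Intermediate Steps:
p = 1 (p = -5 + 6 = 1)
k = -52 (k = -(-1)*(-104)/2 = -⅙*312 = -52)
W(y, j) = -9 + 9*y (W(y, j) = 3*((4 - 1*1)*y - 3) = 3*((4 - 1)*y - 3) = 3*(3*y - 3) = 3*(-3 + 3*y) = -9 + 9*y)
k - (-19)/(W(-4, 2)*7 - 4) = -52 - (-19)/((-9 + 9*(-4))*7 - 4) = -52 - (-19)/((-9 - 36)*7 - 4) = -52 - (-19)/(-45*7 - 4) = -52 - (-19)/(-315 - 4) = -52 - (-19)/(-319) = -52 - (-19)*(-1)/319 = -52 - 1*19/319 = -52 - 19/319 = -16607/319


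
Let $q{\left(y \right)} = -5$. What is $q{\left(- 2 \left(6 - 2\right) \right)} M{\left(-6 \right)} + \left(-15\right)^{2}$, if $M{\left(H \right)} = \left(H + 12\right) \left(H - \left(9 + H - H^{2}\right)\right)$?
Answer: $-585$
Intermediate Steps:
$M{\left(H \right)} = \left(-9 + H^{2}\right) \left(12 + H\right)$ ($M{\left(H \right)} = \left(12 + H\right) \left(H - \left(9 + H - H^{2}\right)\right) = \left(12 + H\right) \left(-9 + H^{2}\right) = \left(-9 + H^{2}\right) \left(12 + H\right)$)
$q{\left(- 2 \left(6 - 2\right) \right)} M{\left(-6 \right)} + \left(-15\right)^{2} = - 5 \left(-108 + \left(-6\right)^{3} - -54 + 12 \left(-6\right)^{2}\right) + \left(-15\right)^{2} = - 5 \left(-108 - 216 + 54 + 12 \cdot 36\right) + 225 = - 5 \left(-108 - 216 + 54 + 432\right) + 225 = \left(-5\right) 162 + 225 = -810 + 225 = -585$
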